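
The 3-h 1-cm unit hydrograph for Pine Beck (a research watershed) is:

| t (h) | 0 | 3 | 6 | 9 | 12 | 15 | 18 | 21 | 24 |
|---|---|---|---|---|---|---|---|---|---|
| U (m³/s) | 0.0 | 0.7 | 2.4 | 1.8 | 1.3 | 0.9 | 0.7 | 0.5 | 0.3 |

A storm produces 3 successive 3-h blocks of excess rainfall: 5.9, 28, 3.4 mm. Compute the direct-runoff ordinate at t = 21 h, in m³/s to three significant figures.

Q ≈ 2.56 m³/s

By discrete convolution, Q_j = Σ (P_i / 10 mm) · U_{j−i}.
At t = 21 h (j=7): Q = (5.9/10)·0.5 + (28/10)·0.7 + (3.4/10)·0.9 = 2.56 m³/s.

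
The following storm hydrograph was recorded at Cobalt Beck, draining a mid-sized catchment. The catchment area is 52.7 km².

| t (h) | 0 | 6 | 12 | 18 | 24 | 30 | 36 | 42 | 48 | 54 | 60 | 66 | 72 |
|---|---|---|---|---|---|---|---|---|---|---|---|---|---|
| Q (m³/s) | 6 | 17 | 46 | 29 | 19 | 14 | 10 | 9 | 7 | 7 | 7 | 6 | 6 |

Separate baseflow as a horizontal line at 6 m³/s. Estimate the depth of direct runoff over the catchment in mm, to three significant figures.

Direct runoff: 0.0, 11.0, 40.0, 23.0, 13.0, 8.0, 4.0, 3.0, 1.0, 1.0, 1.0, 0.0, 0.0 m³/s; ΣQ_DR = 105.0 m³/s.
V = ΣQ_DR · Δt = 105.0 × 21600 s = 2.268 × 10^6 m³.
Over A = 52.7 km², depth = V / A = 43.0 mm.

d ≈ 43.0 mm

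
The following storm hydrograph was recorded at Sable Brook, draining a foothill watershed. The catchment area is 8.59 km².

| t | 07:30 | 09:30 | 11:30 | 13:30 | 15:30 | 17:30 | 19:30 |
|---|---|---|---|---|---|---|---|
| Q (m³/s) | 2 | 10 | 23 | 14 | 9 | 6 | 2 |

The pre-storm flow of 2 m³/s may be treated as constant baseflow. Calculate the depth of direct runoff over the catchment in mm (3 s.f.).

d ≈ 43.6 mm

Direct runoff: 0.0, 8.0, 21.0, 12.0, 7.0, 4.0, 0.0 m³/s; ΣQ_DR = 52.00 m³/s.
V = ΣQ_DR · Δt = 52.00 × 7200 s = 3.744 × 10^5 m³.
Over A = 8.59 km², depth = V / A = 43.6 mm.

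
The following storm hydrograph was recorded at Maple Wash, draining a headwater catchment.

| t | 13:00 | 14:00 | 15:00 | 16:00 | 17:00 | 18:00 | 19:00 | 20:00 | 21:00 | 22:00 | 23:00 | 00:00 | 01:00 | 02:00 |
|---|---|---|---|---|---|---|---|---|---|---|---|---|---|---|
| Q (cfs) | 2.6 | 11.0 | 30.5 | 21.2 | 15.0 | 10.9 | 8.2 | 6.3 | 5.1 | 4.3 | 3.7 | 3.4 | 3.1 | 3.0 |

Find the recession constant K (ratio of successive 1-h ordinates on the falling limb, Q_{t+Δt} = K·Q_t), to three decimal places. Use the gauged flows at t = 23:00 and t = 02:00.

Using the recession-limb readings at t = 23:00 and t = 02:00: Q falls from 3.7 to 3.0 cfs over 3 intervals.
K = (Q₂/Q₁)^(1/3) = (3.0/3.7)^(1/3) = 0.932.

K ≈ 0.932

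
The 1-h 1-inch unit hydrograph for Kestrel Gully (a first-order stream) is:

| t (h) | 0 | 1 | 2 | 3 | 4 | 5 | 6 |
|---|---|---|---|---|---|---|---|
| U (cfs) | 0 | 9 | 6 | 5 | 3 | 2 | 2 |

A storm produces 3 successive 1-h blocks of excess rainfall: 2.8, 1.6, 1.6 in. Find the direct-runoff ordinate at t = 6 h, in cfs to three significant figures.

By discrete convolution, Q_j = Σ (P_i / 1 in) · U_{j−i}.
At t = 6 h (j=6): Q = (2.8/1)·2 + (1.6/1)·2 + (1.6/1)·3 = 13.6 cfs.

Q ≈ 13.6 cfs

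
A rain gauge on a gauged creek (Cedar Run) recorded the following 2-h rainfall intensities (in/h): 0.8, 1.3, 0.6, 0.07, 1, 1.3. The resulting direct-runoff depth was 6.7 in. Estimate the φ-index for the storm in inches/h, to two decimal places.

Only the 5 blocks with intensity above φ contribute runoff: 0.8, 1.3, 0.6, 1, 1.3 in/h.
Σ(I−φ)·Δt = d  ⇒  (0.8+1.3+0.6+1+1.3 − 5φ)·2 = 6.7
φ = (5.000 − 6.7/2) / 5 = 0.33 in/h.

φ ≈ 0.33 in/h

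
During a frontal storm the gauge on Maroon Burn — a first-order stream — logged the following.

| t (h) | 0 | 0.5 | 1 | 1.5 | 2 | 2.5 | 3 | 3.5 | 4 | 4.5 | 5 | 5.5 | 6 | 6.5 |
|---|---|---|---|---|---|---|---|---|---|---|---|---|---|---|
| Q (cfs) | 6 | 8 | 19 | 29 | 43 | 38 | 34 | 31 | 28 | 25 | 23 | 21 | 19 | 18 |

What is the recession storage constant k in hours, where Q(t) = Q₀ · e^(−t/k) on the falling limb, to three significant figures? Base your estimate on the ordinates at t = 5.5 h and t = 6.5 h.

k ≈ 6.49 h

On the falling limb, Q drops from 21 to 18 cfs between t = 5.5 h and t = 6.5 h (Δt = 1 h).
k = −Δt / ln(Q₂/Q₁) = −1 / ln(18/21) = 6.49 h.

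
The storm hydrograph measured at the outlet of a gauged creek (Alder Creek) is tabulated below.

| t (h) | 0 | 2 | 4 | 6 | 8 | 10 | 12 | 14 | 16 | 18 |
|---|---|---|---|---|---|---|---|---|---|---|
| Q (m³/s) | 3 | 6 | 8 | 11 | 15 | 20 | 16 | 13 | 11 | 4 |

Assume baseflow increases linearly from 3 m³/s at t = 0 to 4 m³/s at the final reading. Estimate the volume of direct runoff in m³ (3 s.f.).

Direct-runoff ordinates (Q − Q_b): 0.00, 2.89, 4.78, 7.67, 11.56, 16.44, 12.33, 9.22, 7.11, 0.00 m³/s.
ΣQ_DR = 72.00 m³/s.
With Δt = 2 h = 7200 s, V = ΣQ_DR · Δt = 72.00 × 7200 = 5.18 × 10^5 m³.

V ≈ 5.18 × 10^5 m³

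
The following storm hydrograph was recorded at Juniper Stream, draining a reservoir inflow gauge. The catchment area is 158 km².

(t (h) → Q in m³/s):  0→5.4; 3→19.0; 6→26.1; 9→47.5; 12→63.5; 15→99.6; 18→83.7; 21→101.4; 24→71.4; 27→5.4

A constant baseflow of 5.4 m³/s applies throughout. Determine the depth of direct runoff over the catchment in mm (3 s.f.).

Direct runoff: 0.0, 13.6, 20.7, 42.1, 58.1, 94.2, 78.3, 96.0, 66.0, 0.0 m³/s; ΣQ_DR = 469.0 m³/s.
V = ΣQ_DR · Δt = 469.0 × 10800 s = 5.065 × 10^6 m³.
Over A = 158 km², depth = V / A = 32.1 mm.

d ≈ 32.1 mm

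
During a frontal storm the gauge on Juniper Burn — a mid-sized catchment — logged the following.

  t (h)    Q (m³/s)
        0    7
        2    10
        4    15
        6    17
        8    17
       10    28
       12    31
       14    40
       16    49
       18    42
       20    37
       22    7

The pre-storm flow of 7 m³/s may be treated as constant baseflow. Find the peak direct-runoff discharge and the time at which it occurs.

Q_p = 42.0 m³/s at t = 16 h

Subtracting baseflow gives direct-runoff ordinates: 0.0, 3.0, 8.0, 10.0, 10.0, 21.0, 24.0, 33.0, 42.0, 35.0, 30.0, 0.0 m³/s.
The maximum is 42.0 m³/s, occurring at the reading for t = 16 h.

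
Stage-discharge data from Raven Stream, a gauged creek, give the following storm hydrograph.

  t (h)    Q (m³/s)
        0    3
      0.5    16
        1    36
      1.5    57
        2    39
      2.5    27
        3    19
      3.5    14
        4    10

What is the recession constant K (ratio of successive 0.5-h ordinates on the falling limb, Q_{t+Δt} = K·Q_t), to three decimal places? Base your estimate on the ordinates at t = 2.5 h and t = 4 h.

K ≈ 0.718

Using the recession-limb readings at t = 2.5 h and t = 4 h: Q falls from 27 to 10 m³/s over 3 intervals.
K = (Q₂/Q₁)^(1/3) = (10/27)^(1/3) = 0.718.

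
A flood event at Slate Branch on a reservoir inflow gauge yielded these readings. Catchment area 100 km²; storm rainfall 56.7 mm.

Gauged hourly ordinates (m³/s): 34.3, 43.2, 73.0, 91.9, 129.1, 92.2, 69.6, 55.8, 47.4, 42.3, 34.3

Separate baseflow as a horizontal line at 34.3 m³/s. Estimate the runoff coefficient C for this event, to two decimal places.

C ≈ 0.21

ΣQ_DR = 335.8 m³/s; V = ΣQ_DR·Δt = 1.209 × 10^6 m³.
Runoff depth d = V / A = 12.09 mm.
C = d / P = 12.09 / 56.7 = 0.21.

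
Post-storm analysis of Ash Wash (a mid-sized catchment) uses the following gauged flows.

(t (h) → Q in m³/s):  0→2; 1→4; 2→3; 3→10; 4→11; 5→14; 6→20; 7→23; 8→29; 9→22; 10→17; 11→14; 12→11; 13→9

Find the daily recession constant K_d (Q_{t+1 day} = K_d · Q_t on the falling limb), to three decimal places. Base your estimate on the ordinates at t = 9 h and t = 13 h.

K_d ≈ 0.005

Between t = 9 h and t = 13 h the flow falls from 22 to 9 m³/s over 4×1 h = 4 h.
Per-interval ratio K = (9/22)^(1/4) = 0.7998; K_d = K^(24/1) = 0.005.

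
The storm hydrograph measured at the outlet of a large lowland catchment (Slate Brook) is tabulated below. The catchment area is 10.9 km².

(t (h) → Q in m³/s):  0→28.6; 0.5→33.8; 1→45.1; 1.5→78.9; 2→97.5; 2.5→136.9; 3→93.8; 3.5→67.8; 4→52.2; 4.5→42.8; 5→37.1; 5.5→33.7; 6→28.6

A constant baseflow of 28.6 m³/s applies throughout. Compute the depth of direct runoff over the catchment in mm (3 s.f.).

Direct runoff: 0.0, 5.2, 16.5, 50.3, 68.9, 108.3, 65.2, 39.2, 23.6, 14.2, 8.5, 5.1, 0.0 m³/s; ΣQ_DR = 405.0 m³/s.
V = ΣQ_DR · Δt = 405.0 × 1800 s = 7.290 × 10^5 m³.
Over A = 10.9 km², depth = V / A = 66.9 mm.

d ≈ 66.9 mm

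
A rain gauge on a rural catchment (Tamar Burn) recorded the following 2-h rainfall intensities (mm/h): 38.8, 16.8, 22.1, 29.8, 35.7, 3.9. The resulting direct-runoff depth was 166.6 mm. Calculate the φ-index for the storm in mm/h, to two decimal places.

φ ≈ 11.98 mm/h

Only the 5 blocks with intensity above φ contribute runoff: 38.8, 16.8, 22.1, 29.8, 35.7 mm/h.
Σ(I−φ)·Δt = d  ⇒  (38.8+16.8+22.1+29.8+35.7 − 5φ)·2 = 166.6
φ = (143.2 − 166.6/2) / 5 = 11.98 mm/h.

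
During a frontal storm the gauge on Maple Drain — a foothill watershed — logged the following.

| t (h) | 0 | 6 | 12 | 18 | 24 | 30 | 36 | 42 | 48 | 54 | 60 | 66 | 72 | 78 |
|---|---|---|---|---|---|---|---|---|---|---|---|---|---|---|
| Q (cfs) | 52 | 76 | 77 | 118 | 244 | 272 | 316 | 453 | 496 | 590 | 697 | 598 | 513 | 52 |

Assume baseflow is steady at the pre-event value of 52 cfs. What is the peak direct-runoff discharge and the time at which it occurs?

Subtracting baseflow gives direct-runoff ordinates: 0.0, 24.0, 25.0, 66.0, 192.0, 220.0, 264.0, 401.0, 444.0, 538.0, 645.0, 546.0, 461.0, 0.0 cfs.
The maximum is 645.0 cfs, occurring at the reading for t = 60 h.

Q_p = 645.0 cfs at t = 60 h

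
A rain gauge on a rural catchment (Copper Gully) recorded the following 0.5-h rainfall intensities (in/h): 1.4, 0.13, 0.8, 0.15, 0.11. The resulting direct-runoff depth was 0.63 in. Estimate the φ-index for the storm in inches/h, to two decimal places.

φ ≈ 0.47 in/h

Only the 2 blocks with intensity above φ contribute runoff: 1.4, 0.8 in/h.
Σ(I−φ)·Δt = d  ⇒  (1.4+0.8 − 2φ)·0.5 = 0.63
φ = (2.200 − 0.63/0.5) / 2 = 0.47 in/h.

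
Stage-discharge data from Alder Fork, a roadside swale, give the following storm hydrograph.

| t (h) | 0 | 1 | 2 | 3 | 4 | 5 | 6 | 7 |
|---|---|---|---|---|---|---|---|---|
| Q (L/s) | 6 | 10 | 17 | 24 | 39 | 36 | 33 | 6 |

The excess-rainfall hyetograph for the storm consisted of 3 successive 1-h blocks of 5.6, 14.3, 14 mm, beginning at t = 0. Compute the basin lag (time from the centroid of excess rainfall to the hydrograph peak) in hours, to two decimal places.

t_L ≈ 2.25 h

Centroid of excess rainfall: t_c = Σ P_i·t̄_i / ΣP_i = 1.7478 h (block centres at 0.5, 1.5, 2.5 h).
Hydrograph peak occurs at t = 4 h, so basin lag t_L = 4 − 1.7478 = 2.25 h.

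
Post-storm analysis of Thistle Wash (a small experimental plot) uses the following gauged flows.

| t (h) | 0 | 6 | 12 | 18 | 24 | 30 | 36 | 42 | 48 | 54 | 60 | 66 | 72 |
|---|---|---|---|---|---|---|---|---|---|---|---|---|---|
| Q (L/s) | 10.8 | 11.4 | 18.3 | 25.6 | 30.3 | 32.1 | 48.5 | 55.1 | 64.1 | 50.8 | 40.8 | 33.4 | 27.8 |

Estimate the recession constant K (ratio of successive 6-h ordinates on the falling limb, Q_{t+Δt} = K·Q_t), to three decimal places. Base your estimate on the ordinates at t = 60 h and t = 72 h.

K ≈ 0.825

Using the recession-limb readings at t = 60 h and t = 72 h: Q falls from 40.8 to 27.8 L/s over 2 intervals.
K = (Q₂/Q₁)^(1/2) = (27.8/40.8)^(1/2) = 0.825.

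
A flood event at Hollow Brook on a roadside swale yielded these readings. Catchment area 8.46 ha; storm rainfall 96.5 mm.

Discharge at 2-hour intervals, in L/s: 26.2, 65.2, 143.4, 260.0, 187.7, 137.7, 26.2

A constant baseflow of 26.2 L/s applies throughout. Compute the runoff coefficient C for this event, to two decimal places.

ΣQ_DR = 663.0 L/s; V = ΣQ_DR·Δt = 4.774 × 10^6 L.
Runoff depth d = V / A = 56.43 mm.
C = d / P = 56.43 / 96.5 = 0.58.

C ≈ 0.58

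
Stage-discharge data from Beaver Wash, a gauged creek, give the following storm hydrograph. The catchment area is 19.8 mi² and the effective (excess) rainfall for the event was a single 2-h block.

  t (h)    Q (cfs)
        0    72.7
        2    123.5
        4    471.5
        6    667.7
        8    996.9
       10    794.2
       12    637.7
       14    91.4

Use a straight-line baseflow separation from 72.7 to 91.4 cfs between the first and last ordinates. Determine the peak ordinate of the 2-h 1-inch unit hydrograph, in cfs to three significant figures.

U_p ≈ 1820 cfs

Direct runoff: 0.00, 48.13, 393.46, 586.99, 913.51, 708.14, 548.97, 0.00 cfs; ΣQ_DR = 3199 cfs, peak = 913.51 cfs.
Runoff depth d = ΣQ_DR·Δt / A = 3199 × 7200 / (19.8 mi²) = 0.5008 in.
The 1-inch UH is the DRH scaled by (1 in)/d, so U_p = 913.51 × 1/0.5008 = 1820 cfs.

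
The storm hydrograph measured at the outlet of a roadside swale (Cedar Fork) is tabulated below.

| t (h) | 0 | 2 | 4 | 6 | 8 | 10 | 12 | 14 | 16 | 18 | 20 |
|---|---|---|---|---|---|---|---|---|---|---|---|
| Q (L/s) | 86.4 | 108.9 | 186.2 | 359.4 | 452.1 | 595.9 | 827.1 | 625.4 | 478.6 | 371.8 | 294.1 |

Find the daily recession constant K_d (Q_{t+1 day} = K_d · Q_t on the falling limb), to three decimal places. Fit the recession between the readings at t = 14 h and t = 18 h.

K_d ≈ 0.044

Between t = 14 h and t = 18 h the flow falls from 625.4 to 371.8 L/s over 2×2 h = 4 h.
Per-interval ratio K = (371.8/625.4)^(1/2) = 0.7710; K_d = K^(24/2) = 0.044.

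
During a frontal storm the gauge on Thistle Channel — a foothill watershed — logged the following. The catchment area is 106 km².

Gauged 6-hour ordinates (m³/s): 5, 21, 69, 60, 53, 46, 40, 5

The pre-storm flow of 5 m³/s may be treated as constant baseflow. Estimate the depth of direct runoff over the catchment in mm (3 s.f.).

Direct runoff: 0.0, 16.0, 64.0, 55.0, 48.0, 41.0, 35.0, 0.0 m³/s; ΣQ_DR = 259.0 m³/s.
V = ΣQ_DR · Δt = 259.0 × 21600 s = 5.594 × 10^6 m³.
Over A = 106 km², depth = V / A = 52.8 mm.

d ≈ 52.8 mm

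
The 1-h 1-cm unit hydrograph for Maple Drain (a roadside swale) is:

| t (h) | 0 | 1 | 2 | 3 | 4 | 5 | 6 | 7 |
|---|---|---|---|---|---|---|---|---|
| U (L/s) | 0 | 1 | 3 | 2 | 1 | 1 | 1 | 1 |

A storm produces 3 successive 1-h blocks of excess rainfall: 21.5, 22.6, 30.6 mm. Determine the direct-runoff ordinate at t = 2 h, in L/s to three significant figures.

Q ≈ 8.71 L/s

By discrete convolution, Q_j = Σ (P_i / 10 mm) · U_{j−i}.
At t = 2 h (j=2): Q = (21.5/10)·3 + (22.6/10)·1 + (30.6/10)·0 = 8.71 L/s.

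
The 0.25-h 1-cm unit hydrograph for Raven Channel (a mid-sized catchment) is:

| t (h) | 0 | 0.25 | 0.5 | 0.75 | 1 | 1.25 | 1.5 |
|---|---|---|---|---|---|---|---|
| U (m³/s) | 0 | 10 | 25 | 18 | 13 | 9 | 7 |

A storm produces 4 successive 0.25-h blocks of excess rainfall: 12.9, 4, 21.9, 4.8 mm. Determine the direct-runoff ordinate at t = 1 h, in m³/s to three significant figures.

Q ≈ 83.5 m³/s

By discrete convolution, Q_j = Σ (P_i / 10 mm) · U_{j−i}.
At t = 1 h (j=4): Q = (12.9/10)·13 + (4/10)·18 + (21.9/10)·25 + (4.8/10)·10 = 83.5 m³/s.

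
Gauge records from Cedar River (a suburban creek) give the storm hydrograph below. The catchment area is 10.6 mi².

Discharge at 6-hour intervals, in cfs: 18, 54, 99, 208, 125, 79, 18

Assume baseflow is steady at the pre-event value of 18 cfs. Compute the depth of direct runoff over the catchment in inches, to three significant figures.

Direct runoff: 0.0, 36.0, 81.0, 190.0, 107.0, 61.0, 0.0 cfs; ΣQ_DR = 475.0 cfs.
V = ΣQ_DR · Δt = 475.0 × 21600 s = 1.026 × 10^7 ft³.
Over A = 10.6 mi², depth = V / A = 0.417 in.

d ≈ 0.417 in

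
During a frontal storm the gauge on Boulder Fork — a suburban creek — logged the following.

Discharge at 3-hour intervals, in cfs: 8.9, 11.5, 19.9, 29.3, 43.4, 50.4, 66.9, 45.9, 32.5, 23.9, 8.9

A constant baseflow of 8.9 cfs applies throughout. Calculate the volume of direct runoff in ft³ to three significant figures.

V ≈ 2.63 × 10^6 ft³

Direct-runoff ordinates (Q − Q_b): 0.0, 2.6, 11.0, 20.4, 34.5, 41.5, 58.0, 37.0, 23.6, 15.0, 0.0 cfs.
ΣQ_DR = 243.6 cfs.
With Δt = 3 h = 10800 s, V = ΣQ_DR · Δt = 243.6 × 10800 = 2.63 × 10^6 ft³.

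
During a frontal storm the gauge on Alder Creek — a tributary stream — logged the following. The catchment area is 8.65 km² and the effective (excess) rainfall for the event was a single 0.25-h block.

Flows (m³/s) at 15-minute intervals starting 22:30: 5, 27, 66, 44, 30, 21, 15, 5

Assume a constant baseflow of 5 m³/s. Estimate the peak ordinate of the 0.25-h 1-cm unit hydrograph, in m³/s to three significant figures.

U_p ≈ 33.9 m³/s

Direct runoff: 0.0, 22.0, 61.0, 39.0, 25.0, 16.0, 10.0, 0.0 m³/s; ΣQ_DR = 173.0 m³/s, peak = 61.0 m³/s.
Runoff depth d = ΣQ_DR·Δt / A = 173.0 × 900 / (8.65 km²) = 18.00 mm.
The 1-cm UH is the DRH scaled by (10 mm)/d, so U_p = 61.0 × 10/18.00 = 33.9 m³/s.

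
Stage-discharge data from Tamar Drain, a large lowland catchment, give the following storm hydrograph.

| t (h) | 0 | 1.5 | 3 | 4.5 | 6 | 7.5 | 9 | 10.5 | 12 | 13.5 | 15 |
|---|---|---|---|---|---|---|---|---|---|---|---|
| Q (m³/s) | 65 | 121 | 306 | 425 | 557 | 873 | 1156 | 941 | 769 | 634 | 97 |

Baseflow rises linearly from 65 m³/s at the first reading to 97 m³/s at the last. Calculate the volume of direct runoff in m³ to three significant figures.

Direct-runoff ordinates (Q − Q_b): 0.00, 52.80, 234.60, 350.40, 479.20, 792.00, 1071.80, 853.60, 678.40, 540.20, 0.00 m³/s.
ΣQ_DR = 5053 m³/s.
With Δt = 1.5 h = 5400 s, V = ΣQ_DR · Δt = 5053 × 5400 = 2.73 × 10^7 m³.

V ≈ 2.73 × 10^7 m³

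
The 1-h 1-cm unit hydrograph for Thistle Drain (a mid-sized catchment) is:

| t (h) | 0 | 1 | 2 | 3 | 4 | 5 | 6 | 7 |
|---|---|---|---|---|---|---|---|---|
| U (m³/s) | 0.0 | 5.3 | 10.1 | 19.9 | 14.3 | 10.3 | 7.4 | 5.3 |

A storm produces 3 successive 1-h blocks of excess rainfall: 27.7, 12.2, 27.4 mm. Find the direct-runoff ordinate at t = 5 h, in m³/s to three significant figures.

By discrete convolution, Q_j = Σ (P_i / 10 mm) · U_{j−i}.
At t = 5 h (j=5): Q = (27.7/10)·10.3 + (12.2/10)·14.3 + (27.4/10)·19.9 = 101 m³/s.

Q ≈ 101 m³/s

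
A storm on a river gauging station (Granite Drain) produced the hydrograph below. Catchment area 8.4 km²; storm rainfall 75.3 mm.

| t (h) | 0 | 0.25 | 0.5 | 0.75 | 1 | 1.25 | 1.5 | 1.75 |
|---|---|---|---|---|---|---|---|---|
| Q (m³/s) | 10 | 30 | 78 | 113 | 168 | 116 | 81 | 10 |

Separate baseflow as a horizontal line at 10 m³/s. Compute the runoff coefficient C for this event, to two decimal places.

ΣQ_DR = 526.0 m³/s; V = ΣQ_DR·Δt = 4.734 × 10^5 m³.
Runoff depth d = V / A = 56.36 mm.
C = d / P = 56.36 / 75.3 = 0.75.

C ≈ 0.75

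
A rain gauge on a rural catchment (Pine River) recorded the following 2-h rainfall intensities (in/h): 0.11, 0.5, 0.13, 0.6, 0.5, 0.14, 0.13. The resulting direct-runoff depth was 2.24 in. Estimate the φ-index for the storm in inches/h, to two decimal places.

Only the 3 blocks with intensity above φ contribute runoff: 0.5, 0.6, 0.5 in/h.
Σ(I−φ)·Δt = d  ⇒  (0.5+0.6+0.5 − 3φ)·2 = 2.24
φ = (1.600 − 2.24/2) / 3 = 0.16 in/h.

φ ≈ 0.16 in/h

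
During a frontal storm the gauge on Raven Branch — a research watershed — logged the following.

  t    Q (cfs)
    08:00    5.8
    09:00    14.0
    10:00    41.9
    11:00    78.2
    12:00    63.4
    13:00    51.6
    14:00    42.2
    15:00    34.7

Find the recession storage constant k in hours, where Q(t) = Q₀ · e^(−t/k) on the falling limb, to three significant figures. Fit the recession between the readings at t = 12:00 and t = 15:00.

On the falling limb, Q drops from 63.4 to 34.7 cfs between t = 12:00 and t = 15:00 (Δt = 3 h).
k = −Δt / ln(Q₂/Q₁) = −3 / ln(34.7/63.4) = 4.98 h.

k ≈ 4.98 h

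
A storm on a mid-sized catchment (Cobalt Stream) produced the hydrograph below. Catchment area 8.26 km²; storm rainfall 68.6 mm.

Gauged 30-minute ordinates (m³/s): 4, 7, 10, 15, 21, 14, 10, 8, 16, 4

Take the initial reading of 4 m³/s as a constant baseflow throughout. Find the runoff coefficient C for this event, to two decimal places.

ΣQ_DR = 69.00 m³/s; V = ΣQ_DR·Δt = 1.242 × 10^5 m³.
Runoff depth d = V / A = 15.04 mm.
C = d / P = 15.04 / 68.6 = 0.22.

C ≈ 0.22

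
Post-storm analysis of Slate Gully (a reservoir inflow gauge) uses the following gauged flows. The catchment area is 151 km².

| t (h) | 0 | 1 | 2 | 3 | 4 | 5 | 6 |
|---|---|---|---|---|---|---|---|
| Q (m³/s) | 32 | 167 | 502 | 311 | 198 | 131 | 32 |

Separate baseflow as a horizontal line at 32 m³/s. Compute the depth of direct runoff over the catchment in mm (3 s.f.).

d ≈ 27.4 mm

Direct runoff: 0.0, 135.0, 470.0, 279.0, 166.0, 99.0, 0.0 m³/s; ΣQ_DR = 1149 m³/s.
V = ΣQ_DR · Δt = 1149 × 3600 s = 4.136 × 10^6 m³.
Over A = 151 km², depth = V / A = 27.4 mm.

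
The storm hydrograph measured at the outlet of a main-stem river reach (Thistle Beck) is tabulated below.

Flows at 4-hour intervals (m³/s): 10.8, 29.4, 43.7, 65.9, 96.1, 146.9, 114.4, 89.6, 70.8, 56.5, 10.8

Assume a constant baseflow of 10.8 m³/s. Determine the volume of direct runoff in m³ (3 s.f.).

V ≈ 8.87 × 10^6 m³

Direct-runoff ordinates (Q − Q_b): 0.0, 18.6, 32.9, 55.1, 85.3, 136.1, 103.6, 78.8, 60.0, 45.7, 0.0 m³/s.
ΣQ_DR = 616.1 m³/s.
With Δt = 4 h = 14400 s, V = ΣQ_DR · Δt = 616.1 × 14400 = 8.87 × 10^6 m³.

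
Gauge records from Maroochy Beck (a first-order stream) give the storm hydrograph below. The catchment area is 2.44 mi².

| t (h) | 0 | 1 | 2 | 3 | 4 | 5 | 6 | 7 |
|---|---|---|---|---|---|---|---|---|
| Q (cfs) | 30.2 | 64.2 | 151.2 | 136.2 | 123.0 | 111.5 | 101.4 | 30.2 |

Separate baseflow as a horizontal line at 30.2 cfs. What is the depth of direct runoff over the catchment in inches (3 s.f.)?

d ≈ 0.322 in

Direct runoff: 0.0, 34.0, 121.0, 106.0, 92.8, 81.3, 71.2, 0.0 cfs; ΣQ_DR = 506.3 cfs.
V = ΣQ_DR · Δt = 506.3 × 3600 s = 1.823 × 10^6 ft³.
Over A = 2.44 mi², depth = V / A = 0.322 in.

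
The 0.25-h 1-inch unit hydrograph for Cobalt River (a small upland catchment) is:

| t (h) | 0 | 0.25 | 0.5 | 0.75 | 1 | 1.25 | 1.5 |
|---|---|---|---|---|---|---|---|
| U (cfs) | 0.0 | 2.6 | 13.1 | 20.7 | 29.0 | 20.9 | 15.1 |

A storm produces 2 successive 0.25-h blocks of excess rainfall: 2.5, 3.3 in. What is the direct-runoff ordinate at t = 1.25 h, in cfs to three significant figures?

Q ≈ 148 cfs

By discrete convolution, Q_j = Σ (P_i / 1 in) · U_{j−i}.
At t = 1.25 h (j=5): Q = (2.5/1)·20.9 + (3.3/1)·29.0 = 148 cfs.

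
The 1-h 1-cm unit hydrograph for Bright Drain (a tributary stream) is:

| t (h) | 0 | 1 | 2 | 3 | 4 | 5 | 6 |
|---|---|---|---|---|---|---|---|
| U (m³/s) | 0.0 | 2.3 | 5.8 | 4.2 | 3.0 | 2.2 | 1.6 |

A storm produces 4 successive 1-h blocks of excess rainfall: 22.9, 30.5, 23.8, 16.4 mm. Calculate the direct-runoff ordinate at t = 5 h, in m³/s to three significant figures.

Q ≈ 33.7 m³/s

By discrete convolution, Q_j = Σ (P_i / 10 mm) · U_{j−i}.
At t = 5 h (j=5): Q = (22.9/10)·2.2 + (30.5/10)·3.0 + (23.8/10)·4.2 + (16.4/10)·5.8 = 33.7 m³/s.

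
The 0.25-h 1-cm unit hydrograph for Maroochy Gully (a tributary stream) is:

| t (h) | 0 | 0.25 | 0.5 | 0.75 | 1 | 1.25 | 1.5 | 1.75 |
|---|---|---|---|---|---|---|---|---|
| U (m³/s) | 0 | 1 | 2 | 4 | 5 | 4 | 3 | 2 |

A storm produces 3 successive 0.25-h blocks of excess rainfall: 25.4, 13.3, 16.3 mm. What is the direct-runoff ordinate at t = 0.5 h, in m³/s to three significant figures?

Q ≈ 6.41 m³/s

By discrete convolution, Q_j = Σ (P_i / 10 mm) · U_{j−i}.
At t = 0.5 h (j=2): Q = (25.4/10)·2 + (13.3/10)·1 + (16.3/10)·0 = 6.41 m³/s.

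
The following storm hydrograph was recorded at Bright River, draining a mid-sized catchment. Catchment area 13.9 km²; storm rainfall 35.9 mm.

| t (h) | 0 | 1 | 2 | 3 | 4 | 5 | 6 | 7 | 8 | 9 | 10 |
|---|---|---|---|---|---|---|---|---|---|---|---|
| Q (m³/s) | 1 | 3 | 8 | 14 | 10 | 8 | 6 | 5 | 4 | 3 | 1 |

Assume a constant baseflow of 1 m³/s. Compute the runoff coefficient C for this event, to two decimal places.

ΣQ_DR = 52.00 m³/s; V = ΣQ_DR·Δt = 1.872 × 10^5 m³.
Runoff depth d = V / A = 13.47 mm.
C = d / P = 13.47 / 35.9 = 0.38.

C ≈ 0.38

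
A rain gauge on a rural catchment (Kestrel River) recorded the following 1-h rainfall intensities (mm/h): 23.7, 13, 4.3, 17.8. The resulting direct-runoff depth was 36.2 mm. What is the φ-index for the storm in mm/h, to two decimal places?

φ ≈ 6.10 mm/h

Only the 3 blocks with intensity above φ contribute runoff: 23.7, 13, 17.8 mm/h.
Σ(I−φ)·Δt = d  ⇒  (23.7+13+17.8 − 3φ)·1 = 36.2
φ = (54.50 − 36.2/1) / 3 = 6.10 mm/h.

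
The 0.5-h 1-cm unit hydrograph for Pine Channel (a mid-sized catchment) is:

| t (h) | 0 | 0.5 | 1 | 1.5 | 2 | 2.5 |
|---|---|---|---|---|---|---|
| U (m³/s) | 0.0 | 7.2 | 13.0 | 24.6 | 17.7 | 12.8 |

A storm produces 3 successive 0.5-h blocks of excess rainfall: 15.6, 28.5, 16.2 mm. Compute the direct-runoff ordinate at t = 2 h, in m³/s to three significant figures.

Q ≈ 119 m³/s

By discrete convolution, Q_j = Σ (P_i / 10 mm) · U_{j−i}.
At t = 2 h (j=4): Q = (15.6/10)·17.7 + (28.5/10)·24.6 + (16.2/10)·13.0 = 119 m³/s.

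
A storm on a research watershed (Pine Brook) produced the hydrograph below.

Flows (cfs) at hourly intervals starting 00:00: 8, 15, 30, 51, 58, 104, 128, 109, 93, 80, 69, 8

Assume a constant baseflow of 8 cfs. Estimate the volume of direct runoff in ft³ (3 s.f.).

V ≈ 2.37 × 10^6 ft³

Direct-runoff ordinates (Q − Q_b): 0.0, 7.0, 22.0, 43.0, 50.0, 96.0, 120.0, 101.0, 85.0, 72.0, 61.0, 0.0 cfs.
ΣQ_DR = 657.0 cfs.
With Δt = 1 h = 3600 s, V = ΣQ_DR · Δt = 657.0 × 3600 = 2.37 × 10^6 ft³.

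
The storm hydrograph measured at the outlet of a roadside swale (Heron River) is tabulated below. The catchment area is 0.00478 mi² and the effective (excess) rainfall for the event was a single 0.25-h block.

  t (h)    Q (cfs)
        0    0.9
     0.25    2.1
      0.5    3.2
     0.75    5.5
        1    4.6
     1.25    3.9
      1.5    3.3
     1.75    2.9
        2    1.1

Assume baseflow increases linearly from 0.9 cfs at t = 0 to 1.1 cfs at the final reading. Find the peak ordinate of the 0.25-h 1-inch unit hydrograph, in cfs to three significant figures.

U_p ≈ 3.02 cfs

Direct runoff: 0.00, 1.18, 2.25, 4.53, 3.60, 2.88, 2.25, 1.82, 0.00 cfs; ΣQ_DR = 18.50 cfs, peak = 4.53 cfs.
Runoff depth d = ΣQ_DR·Δt / A = 18.50 × 900 / (0.00478 mi²) = 1.499 in.
The 1-inch UH is the DRH scaled by (1 in)/d, so U_p = 4.53 × 1/1.499 = 3.02 cfs.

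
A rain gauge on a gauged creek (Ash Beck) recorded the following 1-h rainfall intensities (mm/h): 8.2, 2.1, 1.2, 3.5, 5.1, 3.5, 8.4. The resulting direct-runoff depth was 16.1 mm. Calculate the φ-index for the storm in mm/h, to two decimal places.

Only the 5 blocks with intensity above φ contribute runoff: 8.2, 3.5, 5.1, 3.5, 8.4 mm/h.
Σ(I−φ)·Δt = d  ⇒  (8.2+3.5+5.1+3.5+8.4 − 5φ)·1 = 16.1
φ = (28.70 − 16.1/1) / 5 = 2.52 mm/h.

φ ≈ 2.52 mm/h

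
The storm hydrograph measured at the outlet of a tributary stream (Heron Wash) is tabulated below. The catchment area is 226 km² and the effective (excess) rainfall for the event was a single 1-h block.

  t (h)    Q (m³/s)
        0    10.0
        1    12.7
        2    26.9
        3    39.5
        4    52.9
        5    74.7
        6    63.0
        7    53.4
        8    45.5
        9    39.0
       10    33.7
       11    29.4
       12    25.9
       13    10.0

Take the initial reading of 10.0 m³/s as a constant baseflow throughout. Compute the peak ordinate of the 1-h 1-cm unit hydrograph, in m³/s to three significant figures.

Direct runoff: 0.0, 2.7, 16.9, 29.5, 42.9, 64.7, 53.0, 43.4, 35.5, 29.0, 23.7, 19.4, 15.9, 0.0 m³/s; ΣQ_DR = 376.6 m³/s, peak = 64.7 m³/s.
Runoff depth d = ΣQ_DR·Δt / A = 376.6 × 3600 / (226 km²) = 5.999 mm.
The 1-cm UH is the DRH scaled by (10 mm)/d, so U_p = 64.7 × 10/5.999 = 108 m³/s.

U_p ≈ 108 m³/s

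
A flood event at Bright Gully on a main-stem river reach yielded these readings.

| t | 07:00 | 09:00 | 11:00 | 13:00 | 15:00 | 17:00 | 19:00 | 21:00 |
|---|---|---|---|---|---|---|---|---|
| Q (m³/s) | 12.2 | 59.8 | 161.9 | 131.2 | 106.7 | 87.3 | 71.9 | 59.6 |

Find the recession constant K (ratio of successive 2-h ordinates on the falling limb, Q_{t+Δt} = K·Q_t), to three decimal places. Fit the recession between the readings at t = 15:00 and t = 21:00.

Using the recession-limb readings at t = 15:00 and t = 21:00: Q falls from 106.7 to 59.6 m³/s over 3 intervals.
K = (Q₂/Q₁)^(1/3) = (59.6/106.7)^(1/3) = 0.824.

K ≈ 0.824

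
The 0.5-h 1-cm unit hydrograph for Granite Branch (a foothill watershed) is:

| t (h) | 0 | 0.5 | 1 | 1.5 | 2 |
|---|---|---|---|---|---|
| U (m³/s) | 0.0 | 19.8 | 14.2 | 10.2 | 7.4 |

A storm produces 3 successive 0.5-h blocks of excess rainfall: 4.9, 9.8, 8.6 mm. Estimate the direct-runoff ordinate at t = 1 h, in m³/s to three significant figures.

By discrete convolution, Q_j = Σ (P_i / 10 mm) · U_{j−i}.
At t = 1 h (j=2): Q = (4.9/10)·14.2 + (9.8/10)·19.8 + (8.6/10)·0.0 = 26.4 m³/s.

Q ≈ 26.4 m³/s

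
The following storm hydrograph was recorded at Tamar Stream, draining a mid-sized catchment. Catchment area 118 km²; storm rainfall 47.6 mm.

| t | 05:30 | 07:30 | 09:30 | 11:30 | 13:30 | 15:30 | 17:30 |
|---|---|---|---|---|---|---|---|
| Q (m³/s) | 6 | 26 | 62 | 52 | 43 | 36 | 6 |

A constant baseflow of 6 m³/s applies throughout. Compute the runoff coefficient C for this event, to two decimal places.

C ≈ 0.24

ΣQ_DR = 189.0 m³/s; V = ΣQ_DR·Δt = 1.361 × 10^6 m³.
Runoff depth d = V / A = 11.53 mm.
C = d / P = 11.53 / 47.6 = 0.24.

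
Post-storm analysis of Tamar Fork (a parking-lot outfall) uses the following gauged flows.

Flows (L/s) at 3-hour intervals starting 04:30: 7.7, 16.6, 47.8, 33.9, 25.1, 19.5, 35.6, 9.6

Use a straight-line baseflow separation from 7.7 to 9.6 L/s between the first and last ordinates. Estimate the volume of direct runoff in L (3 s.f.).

Direct-runoff ordinates (Q − Q_b): 0.00, 8.63, 39.56, 25.39, 16.31, 10.44, 26.27, 0.00 L/s.
ΣQ_DR = 126.6 L/s.
With Δt = 3 h = 10800 s, V = ΣQ_DR · Δt = 126.6 × 10800 = 1.37 × 10^6 L.

V ≈ 1.37 × 10^6 L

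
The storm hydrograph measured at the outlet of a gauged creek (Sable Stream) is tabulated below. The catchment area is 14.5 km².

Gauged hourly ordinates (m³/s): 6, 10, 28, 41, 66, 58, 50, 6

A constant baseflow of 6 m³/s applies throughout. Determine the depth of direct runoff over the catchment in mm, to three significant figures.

Direct runoff: 0.0, 4.0, 22.0, 35.0, 60.0, 52.0, 44.0, 0.0 m³/s; ΣQ_DR = 217.0 m³/s.
V = ΣQ_DR · Δt = 217.0 × 3600 s = 7.812 × 10^5 m³.
Over A = 14.5 km², depth = V / A = 53.9 mm.

d ≈ 53.9 mm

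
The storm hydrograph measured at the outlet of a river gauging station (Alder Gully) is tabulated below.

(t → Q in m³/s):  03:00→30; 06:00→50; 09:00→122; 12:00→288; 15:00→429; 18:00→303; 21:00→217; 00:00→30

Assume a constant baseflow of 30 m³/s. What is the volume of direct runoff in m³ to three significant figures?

Direct-runoff ordinates (Q − Q_b): 0.0, 20.0, 92.0, 258.0, 399.0, 273.0, 187.0, 0.0 m³/s.
ΣQ_DR = 1229 m³/s.
With Δt = 3 h = 10800 s, V = ΣQ_DR · Δt = 1229 × 10800 = 1.33 × 10^7 m³.

V ≈ 1.33 × 10^7 m³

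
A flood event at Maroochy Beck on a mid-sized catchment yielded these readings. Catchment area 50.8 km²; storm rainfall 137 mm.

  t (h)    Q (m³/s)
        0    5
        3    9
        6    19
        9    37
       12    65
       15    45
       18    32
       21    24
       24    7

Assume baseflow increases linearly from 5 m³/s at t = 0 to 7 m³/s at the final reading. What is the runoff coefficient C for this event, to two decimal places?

C ≈ 0.29

ΣQ_DR = 189.0 m³/s; V = ΣQ_DR·Δt = 2.041 × 10^6 m³.
Runoff depth d = V / A = 40.18 mm.
C = d / P = 40.18 / 137 = 0.29.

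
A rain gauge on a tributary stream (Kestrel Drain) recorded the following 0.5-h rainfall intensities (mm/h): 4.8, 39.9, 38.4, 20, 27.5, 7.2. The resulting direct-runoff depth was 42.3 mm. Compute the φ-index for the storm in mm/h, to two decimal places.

φ ≈ 10.30 mm/h

Only the 4 blocks with intensity above φ contribute runoff: 39.9, 38.4, 20, 27.5 mm/h.
Σ(I−φ)·Δt = d  ⇒  (39.9+38.4+20+27.5 − 4φ)·0.5 = 42.3
φ = (125.8 − 42.3/0.5) / 4 = 10.30 mm/h.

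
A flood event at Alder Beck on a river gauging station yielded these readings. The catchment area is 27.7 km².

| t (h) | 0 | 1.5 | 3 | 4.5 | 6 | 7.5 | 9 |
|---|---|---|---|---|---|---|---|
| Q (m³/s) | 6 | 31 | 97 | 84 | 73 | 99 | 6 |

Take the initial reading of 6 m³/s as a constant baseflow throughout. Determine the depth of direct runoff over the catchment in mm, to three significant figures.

Direct runoff: 0.0, 25.0, 91.0, 78.0, 67.0, 93.0, 0.0 m³/s; ΣQ_DR = 354.0 m³/s.
V = ΣQ_DR · Δt = 354.0 × 5400 s = 1.912 × 10^6 m³.
Over A = 27.7 km², depth = V / A = 69.0 mm.

d ≈ 69.0 mm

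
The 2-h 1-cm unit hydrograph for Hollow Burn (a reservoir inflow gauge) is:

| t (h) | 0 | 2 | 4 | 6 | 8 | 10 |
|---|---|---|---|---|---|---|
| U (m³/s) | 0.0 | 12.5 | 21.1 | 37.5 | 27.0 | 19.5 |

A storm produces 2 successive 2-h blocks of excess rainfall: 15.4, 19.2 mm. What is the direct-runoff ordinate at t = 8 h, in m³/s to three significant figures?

Q ≈ 114 m³/s

By discrete convolution, Q_j = Σ (P_i / 10 mm) · U_{j−i}.
At t = 8 h (j=4): Q = (15.4/10)·27.0 + (19.2/10)·37.5 = 114 m³/s.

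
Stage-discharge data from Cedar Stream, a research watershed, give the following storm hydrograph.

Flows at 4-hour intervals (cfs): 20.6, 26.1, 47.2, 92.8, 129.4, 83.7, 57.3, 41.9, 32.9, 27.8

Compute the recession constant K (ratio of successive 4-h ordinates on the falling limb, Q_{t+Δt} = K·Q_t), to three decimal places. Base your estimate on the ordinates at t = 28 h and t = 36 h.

Using the recession-limb readings at t = 28 h and t = 36 h: Q falls from 41.9 to 27.8 cfs over 2 intervals.
K = (Q₂/Q₁)^(1/2) = (27.8/41.9)^(1/2) = 0.815.

K ≈ 0.815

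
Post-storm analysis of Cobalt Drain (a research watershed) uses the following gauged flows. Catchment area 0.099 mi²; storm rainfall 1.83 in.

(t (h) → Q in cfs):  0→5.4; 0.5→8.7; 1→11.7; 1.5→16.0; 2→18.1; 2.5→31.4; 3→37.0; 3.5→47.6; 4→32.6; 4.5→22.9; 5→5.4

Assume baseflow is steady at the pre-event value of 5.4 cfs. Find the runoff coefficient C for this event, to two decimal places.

ΣQ_DR = 177.4 cfs; V = ΣQ_DR·Δt = 3.193 × 10^5 ft³.
Runoff depth d = V / A = 1.388 in.
C = d / P = 1.388 / 1.83 = 0.76.

C ≈ 0.76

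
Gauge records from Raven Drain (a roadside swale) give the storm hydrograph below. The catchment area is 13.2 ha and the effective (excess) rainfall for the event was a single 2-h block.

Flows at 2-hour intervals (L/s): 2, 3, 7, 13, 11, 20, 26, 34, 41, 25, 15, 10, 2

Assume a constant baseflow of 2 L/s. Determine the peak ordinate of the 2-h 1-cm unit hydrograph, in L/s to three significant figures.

Direct runoff: 0.0, 1.0, 5.0, 11.0, 9.0, 18.0, 24.0, 32.0, 39.0, 23.0, 13.0, 8.0, 0.0 L/s; ΣQ_DR = 183.0 L/s, peak = 39.0 L/s.
Runoff depth d = ΣQ_DR·Δt / A = 183.0 × 7200 / (13.2 ha) = 9.982 mm.
The 1-cm UH is the DRH scaled by (10 mm)/d, so U_p = 39.0 × 10/9.982 = 39.1 L/s.

U_p ≈ 39.1 L/s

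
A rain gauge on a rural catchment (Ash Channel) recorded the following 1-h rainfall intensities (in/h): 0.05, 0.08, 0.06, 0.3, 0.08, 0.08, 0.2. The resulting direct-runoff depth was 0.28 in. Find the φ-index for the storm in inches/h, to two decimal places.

Only the 2 blocks with intensity above φ contribute runoff: 0.3, 0.2 in/h.
Σ(I−φ)·Δt = d  ⇒  (0.3+0.2 − 2φ)·1 = 0.28
φ = (0.5000 − 0.28/1) / 2 = 0.11 in/h.

φ ≈ 0.11 in/h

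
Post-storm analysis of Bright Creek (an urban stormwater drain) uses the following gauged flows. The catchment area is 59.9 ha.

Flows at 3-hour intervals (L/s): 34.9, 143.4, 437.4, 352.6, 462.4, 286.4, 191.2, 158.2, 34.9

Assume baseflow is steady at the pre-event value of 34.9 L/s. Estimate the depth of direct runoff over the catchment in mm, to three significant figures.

d ≈ 32.2 mm

Direct runoff: 0.0, 108.5, 402.5, 317.7, 427.5, 251.5, 156.3, 123.3, 0.0 L/s; ΣQ_DR = 1787 L/s.
V = ΣQ_DR · Δt = 1787 × 10800 s = 1.930 × 10^7 L.
Over A = 59.9 ha, depth = V / A = 32.2 mm.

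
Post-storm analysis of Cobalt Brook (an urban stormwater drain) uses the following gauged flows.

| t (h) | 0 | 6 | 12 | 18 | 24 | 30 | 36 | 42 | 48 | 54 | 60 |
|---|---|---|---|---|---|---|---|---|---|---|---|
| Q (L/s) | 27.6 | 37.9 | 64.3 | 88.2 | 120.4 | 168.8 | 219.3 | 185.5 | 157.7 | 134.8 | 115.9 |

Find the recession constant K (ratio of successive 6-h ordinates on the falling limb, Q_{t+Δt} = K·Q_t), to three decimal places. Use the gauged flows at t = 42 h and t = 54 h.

K ≈ 0.852

Using the recession-limb readings at t = 42 h and t = 54 h: Q falls from 185.5 to 134.8 L/s over 2 intervals.
K = (Q₂/Q₁)^(1/2) = (134.8/185.5)^(1/2) = 0.852.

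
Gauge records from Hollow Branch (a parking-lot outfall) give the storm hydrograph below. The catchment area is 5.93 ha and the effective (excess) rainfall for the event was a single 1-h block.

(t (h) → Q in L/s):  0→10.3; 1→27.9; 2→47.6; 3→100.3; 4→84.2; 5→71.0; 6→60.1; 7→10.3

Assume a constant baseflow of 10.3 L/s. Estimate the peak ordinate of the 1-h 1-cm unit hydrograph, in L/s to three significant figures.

Direct runoff: 0.0, 17.6, 37.3, 90.0, 73.9, 60.7, 49.8, 0.0 L/s; ΣQ_DR = 329.3 L/s, peak = 90.0 L/s.
Runoff depth d = ΣQ_DR·Δt / A = 329.3 × 3600 / (5.93 ha) = 19.99 mm.
The 1-cm UH is the DRH scaled by (10 mm)/d, so U_p = 90.0 × 10/19.99 = 45.0 L/s.

U_p ≈ 45.0 L/s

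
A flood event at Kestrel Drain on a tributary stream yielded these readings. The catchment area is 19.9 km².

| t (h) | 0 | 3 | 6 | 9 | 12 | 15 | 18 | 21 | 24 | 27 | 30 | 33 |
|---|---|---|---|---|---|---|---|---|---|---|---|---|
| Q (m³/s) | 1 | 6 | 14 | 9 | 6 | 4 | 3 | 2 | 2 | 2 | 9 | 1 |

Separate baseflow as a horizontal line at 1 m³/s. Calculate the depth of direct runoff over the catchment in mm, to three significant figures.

d ≈ 25.5 mm

Direct runoff: 0.0, 5.0, 13.0, 8.0, 5.0, 3.0, 2.0, 1.0, 1.0, 1.0, 8.0, 0.0 m³/s; ΣQ_DR = 47.00 m³/s.
V = ΣQ_DR · Δt = 47.00 × 10800 s = 5.076 × 10^5 m³.
Over A = 19.9 km², depth = V / A = 25.5 mm.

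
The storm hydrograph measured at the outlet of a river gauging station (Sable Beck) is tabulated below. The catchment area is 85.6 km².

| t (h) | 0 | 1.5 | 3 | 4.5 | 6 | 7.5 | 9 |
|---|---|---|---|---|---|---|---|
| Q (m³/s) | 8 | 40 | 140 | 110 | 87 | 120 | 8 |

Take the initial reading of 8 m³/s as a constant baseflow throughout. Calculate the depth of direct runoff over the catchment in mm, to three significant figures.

d ≈ 28.8 mm

Direct runoff: 0.0, 32.0, 132.0, 102.0, 79.0, 112.0, 0.0 m³/s; ΣQ_DR = 457.0 m³/s.
V = ΣQ_DR · Δt = 457.0 × 5400 s = 2.468 × 10^6 m³.
Over A = 85.6 km², depth = V / A = 28.8 mm.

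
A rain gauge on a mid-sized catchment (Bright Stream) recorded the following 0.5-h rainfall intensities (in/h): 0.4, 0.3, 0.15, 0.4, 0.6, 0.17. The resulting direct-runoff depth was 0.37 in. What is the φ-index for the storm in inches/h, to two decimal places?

φ ≈ 0.24 in/h

Only the 4 blocks with intensity above φ contribute runoff: 0.4, 0.3, 0.4, 0.6 in/h.
Σ(I−φ)·Δt = d  ⇒  (0.4+0.3+0.4+0.6 − 4φ)·0.5 = 0.37
φ = (1.700 − 0.37/0.5) / 4 = 0.24 in/h.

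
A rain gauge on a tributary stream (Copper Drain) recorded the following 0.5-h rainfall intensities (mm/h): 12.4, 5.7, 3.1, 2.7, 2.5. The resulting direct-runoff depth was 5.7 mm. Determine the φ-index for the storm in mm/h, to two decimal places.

φ ≈ 3.35 mm/h

Only the 2 blocks with intensity above φ contribute runoff: 12.4, 5.7 mm/h.
Σ(I−φ)·Δt = d  ⇒  (12.4+5.7 − 2φ)·0.5 = 5.7
φ = (18.10 − 5.7/0.5) / 2 = 3.35 mm/h.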